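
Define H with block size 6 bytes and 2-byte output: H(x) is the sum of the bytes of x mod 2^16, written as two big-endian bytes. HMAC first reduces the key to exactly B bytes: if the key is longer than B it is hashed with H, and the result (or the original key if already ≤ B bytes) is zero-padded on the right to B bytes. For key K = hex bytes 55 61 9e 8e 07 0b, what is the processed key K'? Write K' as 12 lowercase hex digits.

55619e8e070b

Key hex bytes 55 61 9e 8e 07 0b is exactly B = 6 bytes: K' = 55 61 9e 8e 07 0b.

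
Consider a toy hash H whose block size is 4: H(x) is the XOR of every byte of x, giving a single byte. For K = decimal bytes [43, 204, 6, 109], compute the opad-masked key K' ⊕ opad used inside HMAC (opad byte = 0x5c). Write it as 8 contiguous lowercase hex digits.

Key decimal bytes [43, 204, 6, 109] = 2b cc 06 6d is exactly B = 4 bytes: K' = 2b cc 06 6d.
XOR each byte with 0x5c: 2b⊕5c=77, cc⊕5c=90, 06⊕5c=5a, 6d⊕5c=31.

77905a31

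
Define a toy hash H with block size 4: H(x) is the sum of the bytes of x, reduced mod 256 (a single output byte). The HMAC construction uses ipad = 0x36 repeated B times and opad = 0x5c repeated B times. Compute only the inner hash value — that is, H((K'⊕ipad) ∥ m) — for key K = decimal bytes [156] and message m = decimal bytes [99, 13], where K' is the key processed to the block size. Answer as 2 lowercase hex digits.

bc

Key decimal bytes [156] = 9c is 1 byte ≤ B = 4; zero-pad to 4 bytes: K' = 9c 00 00 00.
K' ⊕ ipad = aa 36 36 36.
Inner input = aa 36 36 36 ∥ 63 0d.
Inner hash: sum = 170+54+54+54+99+13 = 444; mod 256 = 188 → bc.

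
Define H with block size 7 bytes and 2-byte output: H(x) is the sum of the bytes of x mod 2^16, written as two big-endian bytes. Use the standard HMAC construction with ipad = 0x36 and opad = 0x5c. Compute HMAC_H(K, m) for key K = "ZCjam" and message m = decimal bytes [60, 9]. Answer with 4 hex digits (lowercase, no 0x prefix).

Key "ZCjam" = 5a 43 6a 61 6d is 5 bytes ≤ B = 7; zero-pad to 7 bytes: K' = 5a 43 6a 61 6d 00 00.
K' ⊕ ipad = 6c 75 5c 57 5b 36 36.  K' ⊕ opad = 06 1f 36 3d 31 5c 5c.
Inner input = (K'⊕ipad) ∥ m = 6c 75 5c 57 5b 36 36 ∥ 3c 09.
Inner hash: sum = 108+117+92+87+91+54+54+60+9 = 672 → 02 a0.
Outer input = (K'⊕opad) ∥ inner = 06 1f 36 3d 31 5c 5c ∥ 02 a0.
Outer hash (tag): sum = 6+31+54+61+49+92+92+2+160 = 547 → 02 23.

0223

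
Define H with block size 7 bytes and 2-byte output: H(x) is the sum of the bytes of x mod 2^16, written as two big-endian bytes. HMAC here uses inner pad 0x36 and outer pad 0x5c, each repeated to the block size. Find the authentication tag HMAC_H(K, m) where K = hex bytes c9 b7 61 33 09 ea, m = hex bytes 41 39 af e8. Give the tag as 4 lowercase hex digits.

Key hex bytes c9 b7 61 33 09 ea is 6 bytes ≤ B = 7; zero-pad to 7 bytes: K' = c9 b7 61 33 09 ea 00.
K' ⊕ ipad = ff 81 57 05 3f dc 36.  K' ⊕ opad = 95 eb 3d 6f 55 b6 5c.
Inner input = (K'⊕ipad) ∥ m = ff 81 57 05 3f dc 36 ∥ 41 39 af e8.
Inner hash: sum = 255+129+87+5+63+220+54+65+57+175+232 = 1342 → 05 3e.
Outer input = (K'⊕opad) ∥ inner = 95 eb 3d 6f 55 b6 5c ∥ 05 3e.
Outer hash (tag): sum = 149+235+61+111+85+182+92+5+62 = 982 → 03 d6.

03d6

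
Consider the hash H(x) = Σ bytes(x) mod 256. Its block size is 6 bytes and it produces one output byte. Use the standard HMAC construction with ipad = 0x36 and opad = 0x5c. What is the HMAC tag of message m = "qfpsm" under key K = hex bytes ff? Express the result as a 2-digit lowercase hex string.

Key hex bytes ff is 1 byte ≤ B = 6; zero-pad to 6 bytes: K' = ff 00 00 00 00 00.
K' ⊕ ipad = c9 36 36 36 36 36.  K' ⊕ opad = a3 5c 5c 5c 5c 5c.
Inner input = (K'⊕ipad) ∥ m = c9 36 36 36 36 36 ∥ 71 66 70 73 6d.
Inner hash: sum = 201+54+54+54+54+54+113+102+112+115+109 = 1022; mod 256 = 254 → fe.
Outer input = (K'⊕opad) ∥ inner = a3 5c 5c 5c 5c 5c ∥ fe.
Outer hash (tag): sum = 163+92+92+92+92+92+254 = 877; mod 256 = 109 → 6d.

6d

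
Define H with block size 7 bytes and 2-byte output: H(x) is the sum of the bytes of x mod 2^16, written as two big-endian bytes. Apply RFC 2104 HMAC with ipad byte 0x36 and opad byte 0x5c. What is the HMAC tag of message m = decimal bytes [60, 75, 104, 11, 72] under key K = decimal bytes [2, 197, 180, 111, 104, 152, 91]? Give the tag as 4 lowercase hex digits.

03d2

Key decimal bytes [2, 197, 180, 111, 104, 152, 91] = 02 c5 b4 6f 68 98 5b is exactly B = 7 bytes: K' = 02 c5 b4 6f 68 98 5b.
K' ⊕ ipad = 34 f3 82 59 5e ae 6d.  K' ⊕ opad = 5e 99 e8 33 34 c4 07.
Inner input = (K'⊕ipad) ∥ m = 34 f3 82 59 5e ae 6d ∥ 3c 4b 68 0b 48.
Inner hash: sum = 52+243+130+89+94+174+109+60+75+104+11+72 = 1213 → 04 bd.
Outer input = (K'⊕opad) ∥ inner = 5e 99 e8 33 34 c4 07 ∥ 04 bd.
Outer hash (tag): sum = 94+153+232+51+52+196+7+4+189 = 978 → 03 d2.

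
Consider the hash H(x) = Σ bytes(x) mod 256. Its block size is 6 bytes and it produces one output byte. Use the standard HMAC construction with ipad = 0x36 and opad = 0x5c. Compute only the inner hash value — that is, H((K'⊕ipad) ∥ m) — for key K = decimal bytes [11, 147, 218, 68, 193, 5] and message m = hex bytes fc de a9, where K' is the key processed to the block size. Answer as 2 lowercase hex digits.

ed

Key decimal bytes [11, 147, 218, 68, 193, 5] = 0b 93 da 44 c1 05 is exactly B = 6 bytes: K' = 0b 93 da 44 c1 05.
K' ⊕ ipad = 3d a5 ec 72 f7 33.
Inner input = 3d a5 ec 72 f7 33 ∥ fc de a9.
Inner hash: sum = 61+165+236+114+247+51+252+222+169 = 1517; mod 256 = 237 → ed.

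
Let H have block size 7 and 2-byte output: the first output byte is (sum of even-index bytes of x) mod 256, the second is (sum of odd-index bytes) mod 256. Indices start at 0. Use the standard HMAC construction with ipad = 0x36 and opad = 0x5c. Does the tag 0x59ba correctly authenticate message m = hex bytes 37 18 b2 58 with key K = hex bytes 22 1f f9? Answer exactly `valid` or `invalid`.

Key hex bytes 22 1f f9 is 3 bytes ≤ B = 7; zero-pad to 7 bytes: K' = 22 1f f9 00 00 00 00.
K' ⊕ ipad = 14 29 cf 36 36 36 36; K' ⊕ opad = 7e 43 a5 5c 5c 5c 5c.
Inner hash: even-index sum = 447 mod 256 = 191; odd-index sum = 382 mod 256 = 126 → bf 7e.
Outer hash (recomputed tag): even-index sum = 601 mod 256 = 89; odd-index sum = 442 mod 256 = 186 → 59 ba.
Recomputed tag = 59ba; claimed = 59ba → match.

valid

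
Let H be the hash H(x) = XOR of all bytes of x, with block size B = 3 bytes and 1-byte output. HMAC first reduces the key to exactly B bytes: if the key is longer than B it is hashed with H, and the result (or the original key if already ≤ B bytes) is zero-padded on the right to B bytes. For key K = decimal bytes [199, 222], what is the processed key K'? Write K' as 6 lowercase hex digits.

Key decimal bytes [199, 222] = c7 de is 2 bytes ≤ B = 3; zero-pad to 3 bytes: K' = c7 de 00.

c7de00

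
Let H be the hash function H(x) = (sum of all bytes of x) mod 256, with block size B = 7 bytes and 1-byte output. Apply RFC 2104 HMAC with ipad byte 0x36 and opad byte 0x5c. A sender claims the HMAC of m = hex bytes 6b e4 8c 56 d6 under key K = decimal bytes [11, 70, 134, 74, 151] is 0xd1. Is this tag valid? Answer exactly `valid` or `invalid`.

Key decimal bytes [11, 70, 134, 74, 151] = 0b 46 86 4a 97 is 5 bytes ≤ B = 7; zero-pad to 7 bytes: K' = 0b 46 86 4a 97 00 00.
K' ⊕ ipad = 3d 70 b0 7c a1 36 36; K' ⊕ opad = 57 1a da 16 cb 5c 5c.
Inner hash: sum = 61+112+176+124+161+54+54+107+228+140+86+214 = 1517; mod 256 = 237 → ed.
Outer hash (recomputed tag): sum = 87+26+218+22+203+92+92+237 = 977; mod 256 = 209 → d1.
Recomputed tag = d1; claimed = d1 → match.

valid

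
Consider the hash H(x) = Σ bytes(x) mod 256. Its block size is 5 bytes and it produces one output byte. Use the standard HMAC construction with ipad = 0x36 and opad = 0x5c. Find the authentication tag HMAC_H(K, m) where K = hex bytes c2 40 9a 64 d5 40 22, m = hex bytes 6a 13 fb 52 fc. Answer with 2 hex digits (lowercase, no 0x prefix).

Key hex bytes c2 40 9a 64 d5 40 22 is 7 bytes > B = 5, so hash it first: H(key) = 37, then zero-pad to 5 bytes: K' = 37 00 00 00 00.
K' ⊕ ipad = 01 36 36 36 36.  K' ⊕ opad = 6b 5c 5c 5c 5c.
Inner input = (K'⊕ipad) ∥ m = 01 36 36 36 36 ∥ 6a 13 fb 52 fc.
Inner hash: sum = 1+54+54+54+54+106+19+251+82+252 = 927; mod 256 = 159 → 9f.
Outer input = (K'⊕opad) ∥ inner = 6b 5c 5c 5c 5c ∥ 9f.
Outer hash (tag): sum = 107+92+92+92+92+159 = 634; mod 256 = 122 → 7a.

7a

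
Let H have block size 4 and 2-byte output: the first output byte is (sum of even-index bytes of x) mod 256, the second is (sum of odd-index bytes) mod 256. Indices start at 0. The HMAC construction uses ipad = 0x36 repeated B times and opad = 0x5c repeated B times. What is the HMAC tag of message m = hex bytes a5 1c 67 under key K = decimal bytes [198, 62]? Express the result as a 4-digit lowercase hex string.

Key decimal bytes [198, 62] = c6 3e is 2 bytes ≤ B = 4; zero-pad to 4 bytes: K' = c6 3e 00 00.
K' ⊕ ipad = f0 08 36 36.  K' ⊕ opad = 9a 62 5c 5c.
Inner input = (K'⊕ipad) ∥ m = f0 08 36 36 ∥ a5 1c 67.
Inner hash: even-index sum = 562 mod 256 = 50; odd-index sum = 90 mod 256 = 90 → 32 5a.
Outer input = (K'⊕opad) ∥ inner = 9a 62 5c 5c ∥ 32 5a.
Outer hash (tag): even-index sum = 296 mod 256 = 40; odd-index sum = 280 mod 256 = 24 → 28 18.

2818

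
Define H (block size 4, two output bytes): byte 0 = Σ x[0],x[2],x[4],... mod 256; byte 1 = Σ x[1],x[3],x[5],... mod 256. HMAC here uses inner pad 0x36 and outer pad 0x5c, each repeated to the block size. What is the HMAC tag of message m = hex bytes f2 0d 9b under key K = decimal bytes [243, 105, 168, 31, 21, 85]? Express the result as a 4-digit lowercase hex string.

910b

Key decimal bytes [243, 105, 168, 31, 21, 85] = f3 69 a8 1f 15 55 is 6 bytes > B = 4, so hash it first: H(key) = b0 dd, then zero-pad to 4 bytes: K' = b0 dd 00 00.
K' ⊕ ipad = 86 eb 36 36.  K' ⊕ opad = ec 81 5c 5c.
Inner input = (K'⊕ipad) ∥ m = 86 eb 36 36 ∥ f2 0d 9b.
Inner hash: even-index sum = 585 mod 256 = 73; odd-index sum = 302 mod 256 = 46 → 49 2e.
Outer input = (K'⊕opad) ∥ inner = ec 81 5c 5c ∥ 49 2e.
Outer hash (tag): even-index sum = 401 mod 256 = 145; odd-index sum = 267 mod 256 = 11 → 91 0b.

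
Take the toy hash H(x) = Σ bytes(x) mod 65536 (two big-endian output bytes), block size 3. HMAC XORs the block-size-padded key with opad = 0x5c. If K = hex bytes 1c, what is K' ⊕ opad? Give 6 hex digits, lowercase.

405c5c

Key hex bytes 1c is 1 byte ≤ B = 3; zero-pad to 3 bytes: K' = 1c 00 00.
XOR each byte with 0x5c: 1c⊕5c=40, 00⊕5c=5c, 00⊕5c=5c.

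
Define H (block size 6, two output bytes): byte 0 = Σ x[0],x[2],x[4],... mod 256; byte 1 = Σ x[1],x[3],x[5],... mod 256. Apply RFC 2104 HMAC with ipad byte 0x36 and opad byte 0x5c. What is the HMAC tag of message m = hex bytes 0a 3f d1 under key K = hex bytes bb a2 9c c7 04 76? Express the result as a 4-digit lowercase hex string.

Key hex bytes bb a2 9c c7 04 76 is exactly B = 6 bytes: K' = bb a2 9c c7 04 76.
K' ⊕ ipad = 8d 94 aa f1 32 40.  K' ⊕ opad = e7 fe c0 9b 58 2a.
Inner input = (K'⊕ipad) ∥ m = 8d 94 aa f1 32 40 ∥ 0a 3f d1.
Inner hash: even-index sum = 580 mod 256 = 68; odd-index sum = 516 mod 256 = 4 → 44 04.
Outer input = (K'⊕opad) ∥ inner = e7 fe c0 9b 58 2a ∥ 44 04.
Outer hash (tag): even-index sum = 579 mod 256 = 67; odd-index sum = 455 mod 256 = 199 → 43 c7.

43c7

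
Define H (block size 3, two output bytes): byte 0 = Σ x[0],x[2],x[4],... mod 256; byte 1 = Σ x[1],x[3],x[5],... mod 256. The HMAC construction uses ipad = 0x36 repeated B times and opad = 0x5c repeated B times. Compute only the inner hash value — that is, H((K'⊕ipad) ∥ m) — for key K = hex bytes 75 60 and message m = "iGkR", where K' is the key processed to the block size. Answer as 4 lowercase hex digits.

Key hex bytes 75 60 is 2 bytes ≤ B = 3; zero-pad to 3 bytes: K' = 75 60 00.
K' ⊕ ipad = 43 56 36.
Inner input = 43 56 36 ∥ 69 47 6b 52.
Inner hash: even-index sum = 274 mod 256 = 18; odd-index sum = 298 mod 256 = 42 → 12 2a.

122a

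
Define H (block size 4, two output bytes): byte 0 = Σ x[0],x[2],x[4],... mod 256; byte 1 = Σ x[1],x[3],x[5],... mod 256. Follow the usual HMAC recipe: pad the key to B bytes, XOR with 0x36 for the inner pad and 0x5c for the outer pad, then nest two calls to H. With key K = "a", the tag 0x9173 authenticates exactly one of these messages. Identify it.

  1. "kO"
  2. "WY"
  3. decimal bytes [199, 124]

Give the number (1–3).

Key "a" = 61 is 1 byte ≤ B = 4; zero-pad to 4 bytes: K' = 61 00 00 00.
K' ⊕ ipad = 57 36 36 36; K' ⊕ opad = 3d 5c 5c 5c.
m1: inner = H(57 36 36 36 6b 4f) = f8 bb; tag = H(3d 5c 5c 5c f8 bb) = 9173 ← matches
m2: inner = H(57 36 36 36 57 59) = e4 c5; tag = H(3d 5c 5c 5c e4 c5) = 7d7d
m3: inner = H(57 36 36 36 c7 7c) = 54 e8; tag = H(3d 5c 5c 5c 54 e8) = eda0

1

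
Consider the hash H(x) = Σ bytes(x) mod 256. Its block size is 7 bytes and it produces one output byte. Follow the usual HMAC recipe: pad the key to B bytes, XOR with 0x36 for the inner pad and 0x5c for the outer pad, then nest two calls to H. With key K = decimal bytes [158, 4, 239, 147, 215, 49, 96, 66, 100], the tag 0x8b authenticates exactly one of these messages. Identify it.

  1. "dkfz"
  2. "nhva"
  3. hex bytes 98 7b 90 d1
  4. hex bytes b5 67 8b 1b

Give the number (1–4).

Key decimal bytes [158, 4, 239, 147, 215, 49, 96, 66, 100] = 9e 04 ef 93 d7 31 60 42 64 is 9 bytes > B = 7, so hash it first: H(key) = 32, then zero-pad to 7 bytes: K' = 32 00 00 00 00 00 00.
K' ⊕ ipad = 04 36 36 36 36 36 36; K' ⊕ opad = 6e 5c 5c 5c 5c 5c 5c.
m1: inner = H(04 36 36 36 36 36 36 64 6b 66 7a) = f7; tag = H(6e 5c 5c 5c 5c 5c 5c f7) = 8d
m2: inner = H(04 36 36 36 36 36 36 6e 68 76 61) = f5; tag = H(6e 5c 5c 5c 5c 5c 5c f5) = 8b ← matches
m3: inner = H(04 36 36 36 36 36 36 98 7b 90 d1) = bc; tag = H(6e 5c 5c 5c 5c 5c 5c bc) = 52
m4: inner = H(04 36 36 36 36 36 36 b5 67 8b 1b) = 0a; tag = H(6e 5c 5c 5c 5c 5c 5c 0a) = a0

2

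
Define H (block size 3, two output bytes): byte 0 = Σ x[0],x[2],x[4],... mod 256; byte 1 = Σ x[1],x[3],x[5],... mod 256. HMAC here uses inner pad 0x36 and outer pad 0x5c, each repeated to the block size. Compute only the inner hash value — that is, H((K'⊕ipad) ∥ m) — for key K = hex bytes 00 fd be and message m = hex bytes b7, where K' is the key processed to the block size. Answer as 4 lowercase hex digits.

Key hex bytes 00 fd be is exactly B = 3 bytes: K' = 00 fd be.
K' ⊕ ipad = 36 cb 88.
Inner input = 36 cb 88 ∥ b7.
Inner hash: even-index sum = 190 mod 256 = 190; odd-index sum = 386 mod 256 = 130 → be 82.

be82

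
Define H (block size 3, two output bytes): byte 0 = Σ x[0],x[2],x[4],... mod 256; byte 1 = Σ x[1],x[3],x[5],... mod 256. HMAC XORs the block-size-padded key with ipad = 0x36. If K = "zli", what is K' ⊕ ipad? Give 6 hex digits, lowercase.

Key "zli" = 7a 6c 69 is exactly B = 3 bytes: K' = 7a 6c 69.
XOR each byte with 0x36: 7a⊕36=4c, 6c⊕36=5a, 69⊕36=5f.

4c5a5f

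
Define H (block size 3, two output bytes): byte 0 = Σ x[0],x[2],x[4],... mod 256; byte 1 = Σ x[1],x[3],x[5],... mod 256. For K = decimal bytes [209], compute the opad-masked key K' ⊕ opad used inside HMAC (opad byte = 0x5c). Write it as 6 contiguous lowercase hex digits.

8d5c5c

Key decimal bytes [209] = d1 is 1 byte ≤ B = 3; zero-pad to 3 bytes: K' = d1 00 00.
XOR each byte with 0x5c: d1⊕5c=8d, 00⊕5c=5c, 00⊕5c=5c.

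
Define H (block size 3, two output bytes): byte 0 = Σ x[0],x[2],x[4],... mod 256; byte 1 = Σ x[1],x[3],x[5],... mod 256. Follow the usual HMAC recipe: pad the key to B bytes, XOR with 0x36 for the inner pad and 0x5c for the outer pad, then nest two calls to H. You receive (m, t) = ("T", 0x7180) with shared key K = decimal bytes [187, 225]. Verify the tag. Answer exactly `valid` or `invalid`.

Key decimal bytes [187, 225] = bb e1 is 2 bytes ≤ B = 3; zero-pad to 3 bytes: K' = bb e1 00.
K' ⊕ ipad = 8d d7 36; K' ⊕ opad = e7 bd 5c.
Inner hash: even-index sum = 195 mod 256 = 195; odd-index sum = 299 mod 256 = 43 → c3 2b.
Outer hash (recomputed tag): even-index sum = 366 mod 256 = 110; odd-index sum = 384 mod 256 = 128 → 6e 80.
Recomputed tag = 6e80; claimed = 7180 → mismatch.

invalid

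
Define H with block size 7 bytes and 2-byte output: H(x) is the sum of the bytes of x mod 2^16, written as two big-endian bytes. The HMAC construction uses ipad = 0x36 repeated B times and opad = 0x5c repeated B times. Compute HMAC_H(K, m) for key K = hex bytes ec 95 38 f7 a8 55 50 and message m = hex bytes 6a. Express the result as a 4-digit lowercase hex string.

Key hex bytes ec 95 38 f7 a8 55 50 is exactly B = 7 bytes: K' = ec 95 38 f7 a8 55 50.
K' ⊕ ipad = da a3 0e c1 9e 63 66.  K' ⊕ opad = b0 c9 64 ab f4 09 0c.
Inner input = (K'⊕ipad) ∥ m = da a3 0e c1 9e 63 66 ∥ 6a.
Inner hash: sum = 218+163+14+193+158+99+102+106 = 1053 → 04 1d.
Outer input = (K'⊕opad) ∥ inner = b0 c9 64 ab f4 09 0c ∥ 04 1d.
Outer hash (tag): sum = 176+201+100+171+244+9+12+4+29 = 946 → 03 b2.

03b2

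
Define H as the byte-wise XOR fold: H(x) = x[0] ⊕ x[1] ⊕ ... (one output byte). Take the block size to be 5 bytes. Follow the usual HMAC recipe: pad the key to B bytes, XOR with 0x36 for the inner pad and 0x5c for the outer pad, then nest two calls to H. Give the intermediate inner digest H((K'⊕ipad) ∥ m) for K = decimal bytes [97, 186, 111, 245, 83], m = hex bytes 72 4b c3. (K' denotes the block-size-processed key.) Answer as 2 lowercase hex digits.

de

Key decimal bytes [97, 186, 111, 245, 83] = 61 ba 6f f5 53 is exactly B = 5 bytes: K' = 61 ba 6f f5 53.
K' ⊕ ipad = 57 8c 59 c3 65.
Inner input = 57 8c 59 c3 65 ∥ 72 4b c3.
Inner hash: XOR 57⊕8c⊕59⊕c3⊕65⊕72⊕4b⊕c3 = de.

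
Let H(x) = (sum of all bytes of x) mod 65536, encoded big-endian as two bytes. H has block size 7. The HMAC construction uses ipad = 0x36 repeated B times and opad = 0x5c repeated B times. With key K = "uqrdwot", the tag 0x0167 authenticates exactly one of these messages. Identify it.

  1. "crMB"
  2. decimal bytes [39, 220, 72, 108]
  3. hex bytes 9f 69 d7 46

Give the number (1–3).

Key "uqrdwot" = 75 71 72 64 77 6f 74 is exactly B = 7 bytes: K' = 75 71 72 64 77 6f 74.
K' ⊕ ipad = 43 47 44 52 41 59 42; K' ⊕ opad = 29 2d 2e 38 2b 33 28.
m1: inner = H(43 47 44 52 41 59 42 63 72 4d 42) = 03 60; tag = H(29 2d 2e 38 2b 33 28 03 60) = 01a5
m2: inner = H(43 47 44 52 41 59 42 27 dc 48 6c) = 03 b3; tag = H(29 2d 2e 38 2b 33 28 03 b3) = 01f8
m3: inner = H(43 47 44 52 41 59 42 9f 69 d7 46) = 04 21; tag = H(29 2d 2e 38 2b 33 28 04 21) = 0167 ← matches

3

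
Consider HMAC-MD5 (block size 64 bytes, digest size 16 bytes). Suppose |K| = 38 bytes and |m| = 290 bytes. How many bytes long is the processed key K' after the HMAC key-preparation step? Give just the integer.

64

Key is 38 ≤ 64 bytes, zero-padded: |K'| = 64.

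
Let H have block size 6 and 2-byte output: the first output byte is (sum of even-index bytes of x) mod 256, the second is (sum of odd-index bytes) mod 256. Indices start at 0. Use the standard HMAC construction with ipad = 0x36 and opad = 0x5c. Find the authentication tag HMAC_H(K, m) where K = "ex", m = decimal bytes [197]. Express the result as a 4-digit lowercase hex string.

7596

Key "ex" = 65 78 is 2 bytes ≤ B = 6; zero-pad to 6 bytes: K' = 65 78 00 00 00 00.
K' ⊕ ipad = 53 4e 36 36 36 36.  K' ⊕ opad = 39 24 5c 5c 5c 5c.
Inner input = (K'⊕ipad) ∥ m = 53 4e 36 36 36 36 ∥ c5.
Inner hash: even-index sum = 388 mod 256 = 132; odd-index sum = 186 mod 256 = 186 → 84 ba.
Outer input = (K'⊕opad) ∥ inner = 39 24 5c 5c 5c 5c ∥ 84 ba.
Outer hash (tag): even-index sum = 373 mod 256 = 117; odd-index sum = 406 mod 256 = 150 → 75 96.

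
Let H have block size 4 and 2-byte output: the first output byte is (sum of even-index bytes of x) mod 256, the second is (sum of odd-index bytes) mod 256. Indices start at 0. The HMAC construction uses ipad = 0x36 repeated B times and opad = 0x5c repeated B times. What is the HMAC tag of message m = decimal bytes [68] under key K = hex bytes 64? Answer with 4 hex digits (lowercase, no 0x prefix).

Key hex bytes 64 is 1 byte ≤ B = 4; zero-pad to 4 bytes: K' = 64 00 00 00.
K' ⊕ ipad = 52 36 36 36.  K' ⊕ opad = 38 5c 5c 5c.
Inner input = (K'⊕ipad) ∥ m = 52 36 36 36 ∥ 44.
Inner hash: even-index sum = 204 mod 256 = 204; odd-index sum = 108 mod 256 = 108 → cc 6c.
Outer input = (K'⊕opad) ∥ inner = 38 5c 5c 5c ∥ cc 6c.
Outer hash (tag): even-index sum = 352 mod 256 = 96; odd-index sum = 292 mod 256 = 36 → 60 24.

6024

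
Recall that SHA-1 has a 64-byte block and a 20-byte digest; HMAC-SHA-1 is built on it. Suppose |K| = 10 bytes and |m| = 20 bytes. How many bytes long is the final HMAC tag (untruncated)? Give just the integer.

20

The tag is one SHA-1 digest: 20 bytes.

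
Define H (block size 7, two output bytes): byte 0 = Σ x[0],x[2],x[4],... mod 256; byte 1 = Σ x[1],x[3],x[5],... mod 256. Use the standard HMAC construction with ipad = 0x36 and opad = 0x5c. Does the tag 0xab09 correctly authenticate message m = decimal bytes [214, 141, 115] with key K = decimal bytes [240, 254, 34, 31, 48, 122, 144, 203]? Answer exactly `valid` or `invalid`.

Key decimal bytes [240, 254, 34, 31, 48, 122, 144, 203] = f0 fe 22 1f 30 7a 90 cb is 8 bytes > B = 7, so hash it first: H(key) = d2 62, then zero-pad to 7 bytes: K' = d2 62 00 00 00 00 00.
K' ⊕ ipad = e4 54 36 36 36 36 36; K' ⊕ opad = 8e 3e 5c 5c 5c 5c 5c.
Inner hash: even-index sum = 531 mod 256 = 19; odd-index sum = 521 mod 256 = 9 → 13 09.
Outer hash (recomputed tag): even-index sum = 427 mod 256 = 171; odd-index sum = 265 mod 256 = 9 → ab 09.
Recomputed tag = ab09; claimed = ab09 → match.

valid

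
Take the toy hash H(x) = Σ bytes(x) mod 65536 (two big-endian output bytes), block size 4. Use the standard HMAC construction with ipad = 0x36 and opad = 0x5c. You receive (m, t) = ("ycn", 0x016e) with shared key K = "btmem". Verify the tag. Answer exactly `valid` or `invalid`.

Key "btmem" = 62 74 6d 65 6d is 5 bytes > B = 4, so hash it first: H(key) = 02 15, then zero-pad to 4 bytes: K' = 02 15 00 00.
K' ⊕ ipad = 34 23 36 36; K' ⊕ opad = 5e 49 5c 5c.
Inner hash: sum = 52+35+54+54+121+99+110 = 525 → 02 0d.
Outer hash (recomputed tag): sum = 94+73+92+92+2+13 = 366 → 01 6e.
Recomputed tag = 016e; claimed = 016e → match.

valid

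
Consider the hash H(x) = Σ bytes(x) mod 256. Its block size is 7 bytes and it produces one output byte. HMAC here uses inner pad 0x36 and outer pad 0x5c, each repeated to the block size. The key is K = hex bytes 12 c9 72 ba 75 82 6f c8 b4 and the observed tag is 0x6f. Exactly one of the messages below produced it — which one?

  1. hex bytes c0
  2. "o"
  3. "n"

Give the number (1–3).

2

Key hex bytes 12 c9 72 ba 75 82 6f c8 b4 is 9 bytes > B = 7, so hash it first: H(key) = e9, then zero-pad to 7 bytes: K' = e9 00 00 00 00 00 00.
K' ⊕ ipad = df 36 36 36 36 36 36; K' ⊕ opad = b5 5c 5c 5c 5c 5c 5c.
m1: inner = H(df 36 36 36 36 36 36 c0) = e3; tag = H(b5 5c 5c 5c 5c 5c 5c e3) = c0
m2: inner = H(df 36 36 36 36 36 36 6f) = 92; tag = H(b5 5c 5c 5c 5c 5c 5c 92) = 6f ← matches
m3: inner = H(df 36 36 36 36 36 36 6e) = 91; tag = H(b5 5c 5c 5c 5c 5c 5c 91) = 6e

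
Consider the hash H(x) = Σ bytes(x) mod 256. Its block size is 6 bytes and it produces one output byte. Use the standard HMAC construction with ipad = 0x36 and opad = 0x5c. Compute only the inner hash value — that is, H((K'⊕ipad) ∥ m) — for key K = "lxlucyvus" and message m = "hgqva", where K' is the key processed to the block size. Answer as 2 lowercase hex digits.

Key "lxlucyvus" = 6c 78 6c 75 63 79 76 75 73 is 9 bytes > B = 6, so hash it first: H(key) = ff, then zero-pad to 6 bytes: K' = ff 00 00 00 00 00.
K' ⊕ ipad = c9 36 36 36 36 36.
Inner input = c9 36 36 36 36 36 ∥ 68 67 71 76 61.
Inner hash: sum = 201+54+54+54+54+54+104+103+113+118+97 = 1006; mod 256 = 238 → ee.

ee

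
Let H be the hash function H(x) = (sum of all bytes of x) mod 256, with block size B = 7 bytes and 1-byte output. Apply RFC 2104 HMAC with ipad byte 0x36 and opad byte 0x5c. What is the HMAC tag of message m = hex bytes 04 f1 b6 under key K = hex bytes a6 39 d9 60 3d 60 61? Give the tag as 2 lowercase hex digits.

41

Key hex bytes a6 39 d9 60 3d 60 61 is exactly B = 7 bytes: K' = a6 39 d9 60 3d 60 61.
K' ⊕ ipad = 90 0f ef 56 0b 56 57.  K' ⊕ opad = fa 65 85 3c 61 3c 3d.
Inner input = (K'⊕ipad) ∥ m = 90 0f ef 56 0b 56 57 ∥ 04 f1 b6.
Inner hash: sum = 144+15+239+86+11+86+87+4+241+182 = 1095; mod 256 = 71 → 47.
Outer input = (K'⊕opad) ∥ inner = fa 65 85 3c 61 3c 3d ∥ 47.
Outer hash (tag): sum = 250+101+133+60+97+60+61+71 = 833; mod 256 = 65 → 41.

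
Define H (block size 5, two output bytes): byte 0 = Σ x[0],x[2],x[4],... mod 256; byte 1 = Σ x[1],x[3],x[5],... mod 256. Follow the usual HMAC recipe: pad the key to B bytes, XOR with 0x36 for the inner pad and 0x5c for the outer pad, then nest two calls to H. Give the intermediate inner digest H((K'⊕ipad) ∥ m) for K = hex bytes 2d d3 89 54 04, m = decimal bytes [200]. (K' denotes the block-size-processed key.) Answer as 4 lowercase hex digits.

Key hex bytes 2d d3 89 54 04 is exactly B = 5 bytes: K' = 2d d3 89 54 04.
K' ⊕ ipad = 1b e5 bf 62 32.
Inner input = 1b e5 bf 62 32 ∥ c8.
Inner hash: even-index sum = 268 mod 256 = 12; odd-index sum = 527 mod 256 = 15 → 0c 0f.

0c0f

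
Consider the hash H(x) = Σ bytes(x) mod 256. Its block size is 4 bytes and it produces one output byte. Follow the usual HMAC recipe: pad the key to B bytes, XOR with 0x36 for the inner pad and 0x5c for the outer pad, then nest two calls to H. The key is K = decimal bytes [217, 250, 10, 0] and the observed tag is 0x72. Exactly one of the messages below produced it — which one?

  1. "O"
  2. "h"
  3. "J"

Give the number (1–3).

2

Key decimal bytes [217, 250, 10, 0] = d9 fa 0a 00 is exactly B = 4 bytes: K' = d9 fa 0a 00.
K' ⊕ ipad = ef cc 3c 36; K' ⊕ opad = 85 a6 56 5c.
m1: inner = H(ef cc 3c 36 4f) = 7c; tag = H(85 a6 56 5c 7c) = 59
m2: inner = H(ef cc 3c 36 68) = 95; tag = H(85 a6 56 5c 95) = 72 ← matches
m3: inner = H(ef cc 3c 36 4a) = 77; tag = H(85 a6 56 5c 77) = 54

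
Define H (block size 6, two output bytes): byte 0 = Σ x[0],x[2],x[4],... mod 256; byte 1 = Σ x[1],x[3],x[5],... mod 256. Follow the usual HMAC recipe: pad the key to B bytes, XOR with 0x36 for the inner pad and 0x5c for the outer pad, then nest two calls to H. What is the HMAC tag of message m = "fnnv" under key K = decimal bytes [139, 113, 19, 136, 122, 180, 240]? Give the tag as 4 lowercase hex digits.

8a94

Key decimal bytes [139, 113, 19, 136, 122, 180, 240] = 8b 71 13 88 7a b4 f0 is 7 bytes > B = 6, so hash it first: H(key) = 08 ad, then zero-pad to 6 bytes: K' = 08 ad 00 00 00 00.
K' ⊕ ipad = 3e 9b 36 36 36 36.  K' ⊕ opad = 54 f1 5c 5c 5c 5c.
Inner input = (K'⊕ipad) ∥ m = 3e 9b 36 36 36 36 ∥ 66 6e 6e 76.
Inner hash: even-index sum = 382 mod 256 = 126; odd-index sum = 491 mod 256 = 235 → 7e eb.
Outer input = (K'⊕opad) ∥ inner = 54 f1 5c 5c 5c 5c ∥ 7e eb.
Outer hash (tag): even-index sum = 394 mod 256 = 138; odd-index sum = 660 mod 256 = 148 → 8a 94.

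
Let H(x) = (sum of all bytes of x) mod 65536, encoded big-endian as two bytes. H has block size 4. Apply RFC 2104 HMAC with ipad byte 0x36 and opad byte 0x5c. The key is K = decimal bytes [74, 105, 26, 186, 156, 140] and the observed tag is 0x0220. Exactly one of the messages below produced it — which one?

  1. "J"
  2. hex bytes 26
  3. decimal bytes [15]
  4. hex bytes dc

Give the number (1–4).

Key decimal bytes [74, 105, 26, 186, 156, 140] = 4a 69 1a ba 9c 8c is 6 bytes > B = 4, so hash it first: H(key) = 02 af, then zero-pad to 4 bytes: K' = 02 af 00 00.
K' ⊕ ipad = 34 99 36 36; K' ⊕ opad = 5e f3 5c 5c.
m1: inner = H(34 99 36 36 4a) = 01 83; tag = H(5e f3 5c 5c 01 83) = 028d
m2: inner = H(34 99 36 36 26) = 01 5f; tag = H(5e f3 5c 5c 01 5f) = 0269
m3: inner = H(34 99 36 36 0f) = 01 48; tag = H(5e f3 5c 5c 01 48) = 0252
m4: inner = H(34 99 36 36 dc) = 02 15; tag = H(5e f3 5c 5c 02 15) = 0220 ← matches

4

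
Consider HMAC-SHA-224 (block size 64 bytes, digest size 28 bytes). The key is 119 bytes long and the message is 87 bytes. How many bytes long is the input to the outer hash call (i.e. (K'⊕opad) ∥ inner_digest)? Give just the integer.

Key is 119 > 64 bytes, so it is hashed to 28 bytes then zero-padded to 64: |K'| = 64.
Outer input = (K'⊕opad) ∥ H(inner) → 64 + 28 = 92 bytes.

92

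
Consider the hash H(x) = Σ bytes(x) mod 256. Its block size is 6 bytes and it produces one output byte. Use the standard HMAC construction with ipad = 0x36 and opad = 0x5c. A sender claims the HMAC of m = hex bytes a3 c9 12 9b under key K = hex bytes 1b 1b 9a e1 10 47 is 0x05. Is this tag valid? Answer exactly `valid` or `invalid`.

Key hex bytes 1b 1b 9a e1 10 47 is exactly B = 6 bytes: K' = 1b 1b 9a e1 10 47.
K' ⊕ ipad = 2d 2d ac d7 26 71; K' ⊕ opad = 47 47 c6 bd 4c 1b.
Inner hash: sum = 45+45+172+215+38+113+163+201+18+155 = 1165; mod 256 = 141 → 8d.
Outer hash (recomputed tag): sum = 71+71+198+189+76+27+141 = 773; mod 256 = 5 → 05.
Recomputed tag = 05; claimed = 05 → match.

valid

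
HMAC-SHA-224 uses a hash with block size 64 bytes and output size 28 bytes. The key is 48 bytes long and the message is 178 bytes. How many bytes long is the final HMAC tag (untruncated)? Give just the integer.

28

The tag is one SHA-224 digest: 28 bytes.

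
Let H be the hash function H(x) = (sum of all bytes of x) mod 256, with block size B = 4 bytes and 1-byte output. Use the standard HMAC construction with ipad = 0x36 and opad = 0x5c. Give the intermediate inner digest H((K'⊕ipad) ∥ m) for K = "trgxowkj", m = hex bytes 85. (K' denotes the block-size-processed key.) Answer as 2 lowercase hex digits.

Key "trgxowkj" = 74 72 67 78 6f 77 6b 6a is 8 bytes > B = 4, so hash it first: H(key) = 80, then zero-pad to 4 bytes: K' = 80 00 00 00.
K' ⊕ ipad = b6 36 36 36.
Inner input = b6 36 36 36 ∥ 85.
Inner hash: sum = 182+54+54+54+133 = 477; mod 256 = 221 → dd.

dd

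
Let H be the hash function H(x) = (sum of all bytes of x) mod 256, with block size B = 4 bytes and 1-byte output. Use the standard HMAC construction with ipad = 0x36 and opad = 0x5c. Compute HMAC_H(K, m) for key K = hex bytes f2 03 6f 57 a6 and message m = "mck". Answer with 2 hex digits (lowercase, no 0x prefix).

85

Key hex bytes f2 03 6f 57 a6 is 5 bytes > B = 4, so hash it first: H(key) = 61, then zero-pad to 4 bytes: K' = 61 00 00 00.
K' ⊕ ipad = 57 36 36 36.  K' ⊕ opad = 3d 5c 5c 5c.
Inner input = (K'⊕ipad) ∥ m = 57 36 36 36 ∥ 6d 63 6b.
Inner hash: sum = 87+54+54+54+109+99+107 = 564; mod 256 = 52 → 34.
Outer input = (K'⊕opad) ∥ inner = 3d 5c 5c 5c ∥ 34.
Outer hash (tag): sum = 61+92+92+92+52 = 389; mod 256 = 133 → 85.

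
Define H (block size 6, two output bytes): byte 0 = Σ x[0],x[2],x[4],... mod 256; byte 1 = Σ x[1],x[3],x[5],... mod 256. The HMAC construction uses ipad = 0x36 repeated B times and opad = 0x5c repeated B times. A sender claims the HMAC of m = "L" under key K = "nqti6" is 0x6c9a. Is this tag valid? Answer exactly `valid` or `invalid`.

invalid

Key "nqti6" = 6e 71 74 69 36 is 5 bytes ≤ B = 6; zero-pad to 6 bytes: K' = 6e 71 74 69 36 00.
K' ⊕ ipad = 58 47 42 5f 00 36; K' ⊕ opad = 32 2d 28 35 6a 5c.
Inner hash: even-index sum = 230 mod 256 = 230; odd-index sum = 220 mod 256 = 220 → e6 dc.
Outer hash (recomputed tag): even-index sum = 426 mod 256 = 170; odd-index sum = 410 mod 256 = 154 → aa 9a.
Recomputed tag = aa9a; claimed = 6c9a → mismatch.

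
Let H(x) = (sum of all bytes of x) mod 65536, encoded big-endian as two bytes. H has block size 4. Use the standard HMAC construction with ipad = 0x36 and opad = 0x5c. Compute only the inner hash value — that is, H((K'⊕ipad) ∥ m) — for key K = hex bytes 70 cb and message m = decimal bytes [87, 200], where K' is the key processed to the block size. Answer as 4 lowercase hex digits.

02ce

Key hex bytes 70 cb is 2 bytes ≤ B = 4; zero-pad to 4 bytes: K' = 70 cb 00 00.
K' ⊕ ipad = 46 fd 36 36.
Inner input = 46 fd 36 36 ∥ 57 c8.
Inner hash: sum = 70+253+54+54+87+200 = 718 → 02 ce.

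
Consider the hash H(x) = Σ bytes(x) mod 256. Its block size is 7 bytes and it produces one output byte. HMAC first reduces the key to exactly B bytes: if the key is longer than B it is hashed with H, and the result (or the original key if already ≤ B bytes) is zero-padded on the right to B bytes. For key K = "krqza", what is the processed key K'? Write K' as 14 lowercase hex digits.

Key "krqza" = 6b 72 71 7a 61 is 5 bytes ≤ B = 7; zero-pad to 7 bytes: K' = 6b 72 71 7a 61 00 00.

6b72717a610000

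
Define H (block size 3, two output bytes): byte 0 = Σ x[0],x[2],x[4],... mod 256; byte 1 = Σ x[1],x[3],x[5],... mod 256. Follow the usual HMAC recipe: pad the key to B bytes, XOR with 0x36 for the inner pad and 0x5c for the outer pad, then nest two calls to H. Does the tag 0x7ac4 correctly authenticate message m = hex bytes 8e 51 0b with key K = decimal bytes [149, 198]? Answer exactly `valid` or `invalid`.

Key decimal bytes [149, 198] = 95 c6 is 2 bytes ≤ B = 3; zero-pad to 3 bytes: K' = 95 c6 00.
K' ⊕ ipad = a3 f0 36; K' ⊕ opad = c9 9a 5c.
Inner hash: even-index sum = 298 mod 256 = 42; odd-index sum = 393 mod 256 = 137 → 2a 89.
Outer hash (recomputed tag): even-index sum = 430 mod 256 = 174; odd-index sum = 196 mod 256 = 196 → ae c4.
Recomputed tag = aec4; claimed = 7ac4 → mismatch.

invalid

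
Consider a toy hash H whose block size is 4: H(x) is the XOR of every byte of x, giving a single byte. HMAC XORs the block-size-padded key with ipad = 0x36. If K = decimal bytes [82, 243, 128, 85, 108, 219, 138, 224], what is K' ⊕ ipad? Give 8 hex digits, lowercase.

9f363636

Key decimal bytes [82, 243, 128, 85, 108, 219, 138, 224] = 52 f3 80 55 6c db 8a e0 is 8 bytes > B = 4, so hash it first: H(key) = a9, then zero-pad to 4 bytes: K' = a9 00 00 00.
XOR each byte with 0x36: a9⊕36=9f, 00⊕36=36, 00⊕36=36, 00⊕36=36.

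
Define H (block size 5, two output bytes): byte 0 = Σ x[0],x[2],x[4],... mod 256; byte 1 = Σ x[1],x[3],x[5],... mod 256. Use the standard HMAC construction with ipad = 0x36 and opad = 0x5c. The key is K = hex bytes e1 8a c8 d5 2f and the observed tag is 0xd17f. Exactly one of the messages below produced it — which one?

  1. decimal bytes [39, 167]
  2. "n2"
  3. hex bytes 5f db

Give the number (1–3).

2

Key hex bytes e1 8a c8 d5 2f is exactly B = 5 bytes: K' = e1 8a c8 d5 2f.
K' ⊕ ipad = d7 bc fe e3 19; K' ⊕ opad = bd d6 94 89 73.
m1: inner = H(d7 bc fe e3 19 27 a7) = 95 c6; tag = H(bd d6 94 89 73 95 c6) = 8af4
m2: inner = H(d7 bc fe e3 19 6e 32) = 20 0d; tag = H(bd d6 94 89 73 20 0d) = d17f ← matches
m3: inner = H(d7 bc fe e3 19 5f db) = c9 fe; tag = H(bd d6 94 89 73 c9 fe) = c228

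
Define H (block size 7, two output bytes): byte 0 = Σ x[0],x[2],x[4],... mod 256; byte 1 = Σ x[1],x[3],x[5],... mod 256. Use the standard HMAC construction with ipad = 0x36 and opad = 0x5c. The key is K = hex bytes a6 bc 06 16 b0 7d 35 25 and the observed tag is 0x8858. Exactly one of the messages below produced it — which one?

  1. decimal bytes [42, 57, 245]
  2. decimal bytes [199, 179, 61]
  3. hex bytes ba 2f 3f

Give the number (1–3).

3

Key hex bytes a6 bc 06 16 b0 7d 35 25 is 8 bytes > B = 7, so hash it first: H(key) = 91 74, then zero-pad to 7 bytes: K' = 91 74 00 00 00 00 00.
K' ⊕ ipad = a7 42 36 36 36 36 36; K' ⊕ opad = cd 28 5c 5c 5c 5c 5c.
m1: inner = H(a7 42 36 36 36 36 36 2a 39 f5) = 82 cd; tag = H(cd 28 5c 5c 5c 5c 5c 82 cd) = ae62
m2: inner = H(a7 42 36 36 36 36 36 c7 b3 3d) = fc b2; tag = H(cd 28 5c 5c 5c 5c 5c fc b2) = 93dc
m3: inner = H(a7 42 36 36 36 36 36 ba 2f 3f) = 78 a7; tag = H(cd 28 5c 5c 5c 5c 5c 78 a7) = 8858 ← matches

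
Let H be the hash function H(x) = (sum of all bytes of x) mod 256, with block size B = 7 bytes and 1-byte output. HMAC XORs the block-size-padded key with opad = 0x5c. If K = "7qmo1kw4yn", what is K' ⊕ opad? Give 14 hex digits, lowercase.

ee5c5c5c5c5c5c

Key "7qmo1kw4yn" = 37 71 6d 6f 31 6b 77 34 79 6e is 10 bytes > B = 7, so hash it first: H(key) = b2, then zero-pad to 7 bytes: K' = b2 00 00 00 00 00 00.
XOR each byte with 0x5c: b2⊕5c=ee, 00⊕5c=5c, 00⊕5c=5c, 00⊕5c=5c, 00⊕5c=5c, 00⊕5c=5c, 00⊕5c=5c.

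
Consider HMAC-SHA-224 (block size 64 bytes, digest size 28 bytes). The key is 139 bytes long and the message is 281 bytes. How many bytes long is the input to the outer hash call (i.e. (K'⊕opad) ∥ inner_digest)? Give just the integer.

Key is 139 > 64 bytes, so it is hashed to 28 bytes then zero-padded to 64: |K'| = 64.
Outer input = (K'⊕opad) ∥ H(inner) → 64 + 28 = 92 bytes.

92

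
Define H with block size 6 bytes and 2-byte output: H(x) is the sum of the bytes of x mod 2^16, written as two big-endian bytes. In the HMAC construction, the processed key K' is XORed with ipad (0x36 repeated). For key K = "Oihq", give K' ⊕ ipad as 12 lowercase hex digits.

795f5e473636

Key "Oihq" = 4f 69 68 71 is 4 bytes ≤ B = 6; zero-pad to 6 bytes: K' = 4f 69 68 71 00 00.
XOR each byte with 0x36: 4f⊕36=79, 69⊕36=5f, 68⊕36=5e, 71⊕36=47, 00⊕36=36, 00⊕36=36.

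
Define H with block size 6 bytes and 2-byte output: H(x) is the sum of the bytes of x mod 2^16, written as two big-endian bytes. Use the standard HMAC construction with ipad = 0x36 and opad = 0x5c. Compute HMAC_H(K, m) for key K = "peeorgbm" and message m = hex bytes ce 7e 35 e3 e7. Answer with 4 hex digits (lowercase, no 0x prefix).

Key "peeorgbm" = 70 65 65 6f 72 67 62 6d is 8 bytes > B = 6, so hash it first: H(key) = 03 51, then zero-pad to 6 bytes: K' = 03 51 00 00 00 00.
K' ⊕ ipad = 35 67 36 36 36 36.  K' ⊕ opad = 5f 0d 5c 5c 5c 5c.
Inner input = (K'⊕ipad) ∥ m = 35 67 36 36 36 36 ∥ ce 7e 35 e3 e7.
Inner hash: sum = 53+103+54+54+54+54+206+126+53+227+231 = 1215 → 04 bf.
Outer input = (K'⊕opad) ∥ inner = 5f 0d 5c 5c 5c 5c ∥ 04 bf.
Outer hash (tag): sum = 95+13+92+92+92+92+4+191 = 671 → 02 9f.

029f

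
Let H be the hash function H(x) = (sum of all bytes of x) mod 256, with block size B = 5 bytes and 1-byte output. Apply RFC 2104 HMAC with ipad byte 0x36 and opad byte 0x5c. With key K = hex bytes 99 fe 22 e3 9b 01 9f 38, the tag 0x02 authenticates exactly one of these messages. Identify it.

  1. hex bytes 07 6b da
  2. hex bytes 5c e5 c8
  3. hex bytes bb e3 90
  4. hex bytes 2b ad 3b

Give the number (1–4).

Key hex bytes 99 fe 22 e3 9b 01 9f 38 is 8 bytes > B = 5, so hash it first: H(key) = 0f, then zero-pad to 5 bytes: K' = 0f 00 00 00 00.
K' ⊕ ipad = 39 36 36 36 36; K' ⊕ opad = 53 5c 5c 5c 5c.
m1: inner = H(39 36 36 36 36 07 6b da) = 5d; tag = H(53 5c 5c 5c 5c 5d) = 20
m2: inner = H(39 36 36 36 36 5c e5 c8) = 1a; tag = H(53 5c 5c 5c 5c 1a) = dd
m3: inner = H(39 36 36 36 36 bb e3 90) = 3f; tag = H(53 5c 5c 5c 5c 3f) = 02 ← matches
m4: inner = H(39 36 36 36 36 2b ad 3b) = 24; tag = H(53 5c 5c 5c 5c 24) = e7

3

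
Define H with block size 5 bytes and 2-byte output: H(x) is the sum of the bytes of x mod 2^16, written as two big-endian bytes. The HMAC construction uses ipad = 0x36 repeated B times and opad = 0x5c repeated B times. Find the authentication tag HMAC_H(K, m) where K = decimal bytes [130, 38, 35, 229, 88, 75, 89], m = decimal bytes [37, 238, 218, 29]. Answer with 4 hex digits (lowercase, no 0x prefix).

Key decimal bytes [130, 38, 35, 229, 88, 75, 89] = 82 26 23 e5 58 4b 59 is 7 bytes > B = 5, so hash it first: H(key) = 02 ac, then zero-pad to 5 bytes: K' = 02 ac 00 00 00.
K' ⊕ ipad = 34 9a 36 36 36.  K' ⊕ opad = 5e f0 5c 5c 5c.
Inner input = (K'⊕ipad) ∥ m = 34 9a 36 36 36 ∥ 25 ee da 1d.
Inner hash: sum = 52+154+54+54+54+37+238+218+29 = 890 → 03 7a.
Outer input = (K'⊕opad) ∥ inner = 5e f0 5c 5c 5c ∥ 03 7a.
Outer hash (tag): sum = 94+240+92+92+92+3+122 = 735 → 02 df.

02df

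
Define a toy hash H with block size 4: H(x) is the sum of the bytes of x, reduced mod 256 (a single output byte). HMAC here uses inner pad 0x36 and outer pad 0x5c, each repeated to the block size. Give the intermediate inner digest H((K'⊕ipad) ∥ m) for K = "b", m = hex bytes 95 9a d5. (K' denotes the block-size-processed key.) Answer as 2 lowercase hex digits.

Key "b" = 62 is 1 byte ≤ B = 4; zero-pad to 4 bytes: K' = 62 00 00 00.
K' ⊕ ipad = 54 36 36 36.
Inner input = 54 36 36 36 ∥ 95 9a d5.
Inner hash: sum = 84+54+54+54+149+154+213 = 762; mod 256 = 250 → fa.

fa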